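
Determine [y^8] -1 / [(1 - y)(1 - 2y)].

-511

Partial fractions give a closed form: a_n = (1)·1^n + (-2)·2^n.
At n = 8: a_8 = -511.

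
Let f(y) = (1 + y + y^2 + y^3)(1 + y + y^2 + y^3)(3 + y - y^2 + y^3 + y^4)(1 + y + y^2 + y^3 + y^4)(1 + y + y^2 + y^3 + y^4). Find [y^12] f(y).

119

(1 + y + y^2 + y^3) has coefficients 1,1,1,1 for degrees 0…3.
(1 + y + y^2 + y^3) has coefficients 1,1,1,1,0,0,0,0,0,0,0,0,0 for degrees 0…12.
Multiplying by (3 + y - y^2 + y^3 + y^4) gives running coefficients 3,4,3,4,2,1,2,1,0,0,0,0,0 for degrees 0…12.
Multiplying by (1 + y + y^2 + y^3 + y^4) gives running coefficients 3,7,10,14,16,14,12,10,6,4,3,1,0 for degrees 0…12.
Finally multiplying by (1 + y + y^2 + y^3 + y^4), the product of all factors after the first has coefficients 3,10,20,34,50,61,66,66,58,46,35,24,14 for degrees 0…12.
[y^12] = 1·14 + 1·24 + 1·35 + 1·46 = 119.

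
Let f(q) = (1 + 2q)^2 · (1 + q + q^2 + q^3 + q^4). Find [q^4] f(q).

(1 + 2q)^2 has coefficients 1,4,4 for degrees 0…2.
(1 + q + q^2 + q^3 + q^4) has coefficients 1,1,1,1,1 for degrees 0…4.
[q^4] = 1·1 + 4·1 + 4·1 = 9.

9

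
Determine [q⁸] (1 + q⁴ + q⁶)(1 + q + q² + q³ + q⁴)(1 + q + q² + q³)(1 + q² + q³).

18

(1 + q⁴ + q⁶) has coefficients 1,0,0,0,1,0,1 for degrees 0…6.
(1 + q + q² + q³ + q⁴) has coefficients 1,1,1,1,1,0,0,0,0 for degrees 0…8.
Multiplying by (1 + q + q² + q³) gives running coefficients 1,2,3,4,4,3,2,1,0 for degrees 0…8.
Finally multiplying by (1 + q² + q³), the product of all factors after the first has coefficients 1,2,4,7,9,10,10,8,5 for degrees 0…8.
[q⁸] = 1·5 + 1·9 + 1·4 = 18.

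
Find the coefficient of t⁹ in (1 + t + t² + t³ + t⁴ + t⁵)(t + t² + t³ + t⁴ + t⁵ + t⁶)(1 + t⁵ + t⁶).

10

(1 + t + t² + t³ + t⁴ + t⁵) has coefficients 1,1,1,1,1,1 for degrees 0…5.
(t + t² + t³ + t⁴ + t⁵ + t⁶) has coefficients 0,1,1,1,1,1,1,0,0,0 for degrees 0…9.
Finally multiplying by (1 + t⁵ + t⁶), the product of all factors after the first has coefficients 0,1,1,1,1,1,2,2,2,2 for degrees 0…9.
[t⁹] = 1·2 + 1·2 + 1·2 + 1·2 + 1·1 + 1·1 = 10.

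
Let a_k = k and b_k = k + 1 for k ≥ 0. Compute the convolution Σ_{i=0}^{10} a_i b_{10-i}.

220

This is [x^10] in the product of the two ordinary generating functions.
Σ = 0·11 + 1·10 + 2·9 + 3·8 + 4·7 + 5·6 + 6·5 + 7·4 + 8·3 + 9·2 + 10·1 = 220.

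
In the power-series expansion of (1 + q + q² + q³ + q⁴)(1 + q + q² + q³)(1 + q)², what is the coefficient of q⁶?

12

(1 + q + q² + q³ + q⁴) has coefficients 1,1,1,1,1 for degrees 0…4.
(1 + q + q² + q³) has coefficients 1,1,1,1,0,0,0 for degrees 0…6.
Finally multiplying by (1 + q)², the product of all factors after the first has coefficients 1,3,4,4,3,1,0 for degrees 0…6.
[q⁶] = 1·0 + 1·1 + 1·3 + 1·4 + 1·4 = 12.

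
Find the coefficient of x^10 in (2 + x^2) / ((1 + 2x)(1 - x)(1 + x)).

3071

Partial fractions give a closed form: a_n = (3)·(-2)^n + (1/2)·1^n + (-3/2)·(-1)^n.
At n = 10: a_10 = 3071.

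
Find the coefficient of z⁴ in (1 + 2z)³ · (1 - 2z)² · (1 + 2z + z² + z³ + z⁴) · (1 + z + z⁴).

-49

(1 + 2z)³ has coefficients 1,6,12,8 for degrees 0…3.
(1 - 2z)² has coefficients 1,-4,4,0,0 for degrees 0…4.
Multiplying by (1 + 2z + z² + z³ + z⁴) gives running coefficients 1,-2,-3,5,1 for degrees 0…4.
Finally multiplying by (1 + z + z⁴), the product of all factors after the first has coefficients 1,-1,-5,2,7 for degrees 0…4.
[z⁴] = 1·7 + 6·2 + 12·(-5) + 8·(-1) = -49.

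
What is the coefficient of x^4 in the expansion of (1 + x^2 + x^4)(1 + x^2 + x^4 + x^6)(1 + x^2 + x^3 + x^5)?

(1 + x^2 + x^4) has coefficients 1,0,1,0,1 for degrees 0…4.
(1 + x^2 + x^4 + x^6) has coefficients 1,0,1,0,1 for degrees 0…4.
Finally multiplying by (1 + x^2 + x^3 + x^5), the product of all factors after the first has coefficients 1,0,2,1,2 for degrees 0…4.
[x^4] = 1·2 + 1·2 + 1·1 = 5.

5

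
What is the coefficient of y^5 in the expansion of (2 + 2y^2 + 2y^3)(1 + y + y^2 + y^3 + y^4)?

(2 + 2y^2 + 2y^3) has coefficients 2,0,2,2 for degrees 0…3.
(1 + y + y^2 + y^3 + y^4) has coefficients 1,1,1,1,1,0 for degrees 0…5.
[y^5] = 2·0 + 2·1 + 2·1 = 4.

4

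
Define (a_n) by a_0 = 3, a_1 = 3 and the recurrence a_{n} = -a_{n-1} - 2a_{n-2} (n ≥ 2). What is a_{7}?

51

The ordinary generating function has denominator 1 + q + 2q^2.
Iterating the recurrence: a_0,…,a_{7} = 3, 3, -9, 3, 15, -21, -9, 51.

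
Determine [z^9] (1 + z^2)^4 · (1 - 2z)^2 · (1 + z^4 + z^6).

-44

(1 + z^2)^4 has coefficients 1,0,4,0,6,0,4,0,1 for degrees 0…8.
(1 - 2z)^2 has coefficients 1,-4,4,0,0,0,0,0,0,0 for degrees 0…9.
Finally multiplying by (1 + z^4 + z^6), the product of all factors after the first has coefficients 1,-4,4,0,1,-4,5,-4,4,0 for degrees 0…9.
[z^9] = 1·0 + 4·(-4) + 6·(-4) + 4·0 + 1·(-4) = -44.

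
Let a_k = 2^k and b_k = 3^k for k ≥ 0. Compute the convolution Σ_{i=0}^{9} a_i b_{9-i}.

58025

This is [x^9] in the product of the two ordinary generating functions.
Σ = 1·19683 + 2·6561 + 4·2187 + 8·729 + 16·243 + 32·81 + 64·27 + 128·9 + 256·3 + 512·1 = 58025.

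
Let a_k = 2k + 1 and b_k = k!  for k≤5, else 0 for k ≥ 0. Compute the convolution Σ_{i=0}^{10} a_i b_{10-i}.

This is [x^10] in the product of the two ordinary generating functions.
Σ = 1·0 + 3·0 + 5·0 + 7·0 + 9·0 + 11·120 + 13·24 + 15·6 + 17·2 + 19·1 + 21·1 = 1796.

1796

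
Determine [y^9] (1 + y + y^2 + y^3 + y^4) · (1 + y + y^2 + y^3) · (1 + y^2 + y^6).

5

(1 + y + y^2 + y^3 + y^4) has coefficients 1,1,1,1,1 for degrees 0…4.
(1 + y + y^2 + y^3) has coefficients 1,1,1,1,0,0,0,0,0,0 for degrees 0…9.
Finally multiplying by (1 + y^2 + y^6), the product of all factors after the first has coefficients 1,1,2,2,1,1,1,1,1,1 for degrees 0…9.
[y^9] = 1·1 + 1·1 + 1·1 + 1·1 + 1·1 = 5.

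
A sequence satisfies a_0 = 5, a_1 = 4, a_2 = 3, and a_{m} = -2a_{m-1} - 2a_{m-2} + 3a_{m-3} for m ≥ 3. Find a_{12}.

565

The ordinary generating function has denominator 1 + 2x + 2x^2 - 3x^3.
Iterating the recurrence: a_0,…,a_{12} = 5, 4, 3, 1, 4, -1, -3, 20, -37, 25, 84, -329, 565.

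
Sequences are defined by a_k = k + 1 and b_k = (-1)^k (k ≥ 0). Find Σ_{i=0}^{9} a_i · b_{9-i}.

The convolution is the x^9 coefficient of A(x)B(x).
Σ = 1·(-1) + 2·1 + 3·(-1) + 4·1 + 5·(-1) + 6·1 + 7·(-1) + 8·1 + 9·(-1) + 10·1 = 5.

5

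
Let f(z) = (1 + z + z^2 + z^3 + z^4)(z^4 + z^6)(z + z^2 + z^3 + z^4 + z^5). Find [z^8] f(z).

6

(1 + z + z^2 + z^3 + z^4) has coefficients 1,1,1,1,1 for degrees 0…4.
(z^4 + z^6) has coefficients 0,0,0,0,1,0,1,0,0 for degrees 0…8.
Finally multiplying by (z + z^2 + z^3 + z^4 + z^5), the product of all factors after the first has coefficients 0,0,0,0,0,1,1,2,2 for degrees 0…8.
[z^8] = 1·2 + 1·2 + 1·1 + 1·1 + 1·0 = 6.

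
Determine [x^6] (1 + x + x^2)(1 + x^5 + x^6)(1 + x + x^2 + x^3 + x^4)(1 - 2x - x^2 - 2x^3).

(1 + x + x^2) has coefficients 1,1,1 for degrees 0…2.
(1 + x^5 + x^6) has coefficients 1,0,0,0,0,1,1 for degrees 0…6.
Multiplying by (1 + x + x^2 + x^3 + x^4) gives running coefficients 1,1,1,1,1,1,2 for degrees 0…6.
Finally multiplying by (1 - 2x - x^2 - 2x^3), the product of all factors after the first has coefficients 1,-1,-2,-4,-4,-4,-3 for degrees 0…6.
[x^6] = 1·(-3) + 1·(-4) + 1·(-4) = -11.

-11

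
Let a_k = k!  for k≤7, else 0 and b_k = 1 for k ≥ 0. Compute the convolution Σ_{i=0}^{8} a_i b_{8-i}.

Write out a_i and b_{8-i} for i = 0,…,8 and sum the products.
Σ = 1·1 + 1·1 + 2·1 + 6·1 + 24·1 + 120·1 + 720·1 + 5040·1 + 0·1 = 5914.

5914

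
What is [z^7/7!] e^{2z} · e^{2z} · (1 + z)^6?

The EGF product rule gives c_7 = Σ_{k_1+k_2+k_3=7} C(7; k_1,k_2,k_3) · ∏ g_i(k_i), where e^{2z} gives (2)^k; e^{2z} gives (2)^k; (1+z)^6 gives the falling factorial (6)_k.
g_1(k) for k = 0…7: 1, 2, 4, 8, 16, 32, 64, 128.
g_2(k) for k = 0…7: 1, 2, 4, 8, 16, 32, 64, 128.
g_3(k) for k = 0…7: 1, 6, 30, 120, 360, 720, 720, 0.
First combine the last two factors: h(k) = Σ_j C(k,j)·g_2(j)·g_3(k−j) for k = 0…7: 1, 8, 58, 380, 2248, 12032, 58576, 261536.
c_7 = Σ_k C(7,k)·g_1(k)·h(7−k) = 1·1·261536 + 7·2·58576 + 21·4·12032 + 35·8·2248 + 35·16·380 + 21·32·58 + 7·64·8 + 1·128·1 = 261536 + 820064 + 1010688 + 629440 + 212800 + 38976 + 3584 + 128 = 2977216.

2977216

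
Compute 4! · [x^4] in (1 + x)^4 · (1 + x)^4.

1680

The EGF product rule gives c_4 = Σ_{k_1+k_2=4} C(4; k_1,k_2) · ∏ g_i(k_i), where (1+x)^4 gives the falling factorial (4)_k; (1+x)^4 gives the falling factorial (4)_k.
g_1(k) for k = 0…4: 1, 4, 12, 24, 24.
g_2(k) for k = 0…4: 1, 4, 12, 24, 24.
c_4 = Σ_k C(4,k)·g_1(k)·g_2(4−k) = 1·1·24 + 4·4·24 + 6·12·12 + 4·24·4 + 1·24·1 = 24 + 384 + 864 + 384 + 24 = 1680.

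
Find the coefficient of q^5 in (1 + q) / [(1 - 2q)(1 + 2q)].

Partial fractions give a closed form: a_n = (3/4)·2^n + (1/4)·(-2)^n.
At n = 5: a_5 = 16.

16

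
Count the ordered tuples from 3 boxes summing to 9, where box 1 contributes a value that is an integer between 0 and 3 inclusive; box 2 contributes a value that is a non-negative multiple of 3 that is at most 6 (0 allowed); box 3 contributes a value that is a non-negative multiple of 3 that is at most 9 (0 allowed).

The generating function for the choices is (1 + z + z^2 + z^3)·(1 + z^3 + z^6)·(1 + z^3 + z^6 + z^9); the count is [z^9].
(1 + z + z^2 + z^3) has coefficients 1,1,1,1 for degrees 0…3.
(1 + z^3 + z^6) has coefficients 1,0,0,1,0,0,1,0,0,0 for degrees 0…9.
Finally multiplying by (1 + z^3 + z^6 + z^9), the product of all factors after the first has coefficients 1,0,0,2,0,0,3,0,0,3 for degrees 0…9.
[z^9] = 1·3 + 1·0 + 1·0 + 1·3 = 6.

6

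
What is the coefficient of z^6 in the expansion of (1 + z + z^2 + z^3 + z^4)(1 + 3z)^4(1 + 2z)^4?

(1 + z + z^2 + z^3 + z^4) has coefficients 1,1,1,1,1 for degrees 0…4.
(1 + 3z)^4 has coefficients 1,12,54,108,81,0,0 for degrees 0…6.
Finally multiplying by (1 + 2z)^4, the product of all factors after the first has coefficients 1,20,174,860,2641,5160,6264 for degrees 0…6.
[z^6] = 1·6264 + 1·5160 + 1·2641 + 1·860 + 1·174 = 15099.

15099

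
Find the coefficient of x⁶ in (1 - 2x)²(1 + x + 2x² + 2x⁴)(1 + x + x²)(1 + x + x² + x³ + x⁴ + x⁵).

9

(1 - 2x)² has coefficients 1,-4,4 for degrees 0…2.
(1 + x + 2x² + 2x⁴) has coefficients 1,1,2,0,2,0,0 for degrees 0…6.
Multiplying by (1 + x + x²) gives running coefficients 1,2,4,3,4,2,2 for degrees 0…6.
Finally multiplying by (1 + x + x² + x³ + x⁴ + x⁵), the product of all factors after the first has coefficients 1,3,7,10,14,16,17 for degrees 0…6.
[x⁶] = 1·17 − 4·16 + 4·14 = 9.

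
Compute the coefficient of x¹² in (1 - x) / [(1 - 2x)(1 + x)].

The denominator gives the recurrence a_n = a_(n−1) + 2a_(n−2) for n ≥ 2; the numerator fixes a_0 = 1, a_1 = 0.
Iterating: 1, 0, 2, 2, 6, 10, 22, 42, 86, 170, 342, 682, 1366, so a_12 = 1366.

1366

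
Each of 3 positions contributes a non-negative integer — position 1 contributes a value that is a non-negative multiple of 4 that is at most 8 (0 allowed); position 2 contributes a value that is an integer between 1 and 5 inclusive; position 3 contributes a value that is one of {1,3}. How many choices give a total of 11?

2

The generating function for the choices is (1 + t⁴ + t⁸)·(t + t² + t³ + t⁴ + t⁵)·(t + t³); the count is [t¹¹].
(1 + t⁴ + t⁸) has coefficients 1,0,0,0,1,0,0,0,1 for degrees 0…8.
(t + t² + t³ + t⁴ + t⁵) has coefficients 0,1,1,1,1,1,0,0,0,0,0,0 for degrees 0…11.
Finally multiplying by (t + t³), the product of all factors after the first has coefficients 0,0,1,1,2,2,2,1,1,0,0,0 for degrees 0…11.
[t¹¹] = 1·0 + 1·1 + 1·1 = 2.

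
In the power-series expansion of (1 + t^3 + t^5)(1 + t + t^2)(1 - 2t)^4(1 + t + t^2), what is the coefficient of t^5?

(1 + t^3 + t^5) has coefficients 1,0,0,1,0,1 for degrees 0…5.
(1 + t + t^2) has coefficients 1,1,1,0,0,0 for degrees 0…5.
Multiplying by (1 - 2t)^4 gives running coefficients 1,-7,17,-16,8,-16 for degrees 0…5.
Finally multiplying by (1 + t + t^2), the product of all factors after the first has coefficients 1,-6,11,-6,9,-24 for degrees 0…5.
[t^5] = 1·(-24) + 1·11 + 1·1 = -12.

-12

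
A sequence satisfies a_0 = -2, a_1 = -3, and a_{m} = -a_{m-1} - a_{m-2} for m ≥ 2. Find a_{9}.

The ordinary generating function has denominator 1 + q + q^2.
Iterating the recurrence: a_0,…,a_{9} = -2, -3, 5, -2, -3, 5, -2, -3, 5, -2.

-2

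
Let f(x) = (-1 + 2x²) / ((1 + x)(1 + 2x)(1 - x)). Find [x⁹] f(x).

342

Partial fractions give a closed form: a_n = (-1/2)·(-1)^n + (-2/3)·(-2)^n + (1/6)·1^n.
At n = 9: a_9 = 342.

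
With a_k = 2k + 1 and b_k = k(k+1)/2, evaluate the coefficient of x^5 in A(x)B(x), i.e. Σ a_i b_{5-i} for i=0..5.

105

Write out a_i and b_{5-i} for i = 0,…,5 and sum the products.
Σ = 1·15 + 3·10 + 5·6 + 7·3 + 9·1 + 11·0 = 105.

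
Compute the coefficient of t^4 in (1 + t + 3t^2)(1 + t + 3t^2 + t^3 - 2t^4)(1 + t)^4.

87

(1 + t + 3t^2) has coefficients 1,1,3 for degrees 0…2.
(1 + t + 3t^2 + t^3 - 2t^4) has coefficients 1,1,3,1,-2 for degrees 0…4.
Finally multiplying by (1 + t)^4, the product of all factors after the first has coefficients 1,5,13,23,25 for degrees 0…4.
[t^4] = 1·25 + 1·23 + 3·13 = 87.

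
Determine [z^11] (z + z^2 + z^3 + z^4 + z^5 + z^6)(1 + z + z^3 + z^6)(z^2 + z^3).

(z + z^2 + z^3 + z^4 + z^5 + z^6) has coefficients 0,1,1,1,1,1,1 for degrees 0…6.
(1 + z + z^3 + z^6) has coefficients 1,1,0,1,0,0,1,0,0,0,0,0 for degrees 0…11.
Finally multiplying by (z^2 + z^3), the product of all factors after the first has coefficients 0,0,1,2,1,1,1,0,1,1,0,0 for degrees 0…11.
[z^11] = 1·0 + 1·1 + 1·1 + 1·0 + 1·1 + 1·1 = 4.

4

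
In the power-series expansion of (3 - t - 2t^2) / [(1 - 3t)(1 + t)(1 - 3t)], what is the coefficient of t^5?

The denominator gives the recurrence a_n = 5a_(n−1) − 3a_(n−2) − 9a_(n−3) for n ≥ 3; the numerator fixes a_0 = 3, a_1 = 14, a_2 = 59.
Iterating: 3, 14, 59, 226, 827, 2926, so a_5 = 2926.

2926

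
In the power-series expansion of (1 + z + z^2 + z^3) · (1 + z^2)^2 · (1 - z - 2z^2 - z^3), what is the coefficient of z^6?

-11

(1 + z + z^2 + z^3) has coefficients 1,1,1,1 for degrees 0…3.
(1 + z^2)^2 has coefficients 1,0,2,0,1,0,0 for degrees 0…6.
Finally multiplying by (1 - z - 2z^2 - z^3), the product of all factors after the first has coefficients 1,-1,0,-3,-3,-3,-2 for degrees 0…6.
[z^6] = 1·(-2) + 1·(-3) + 1·(-3) + 1·(-3) = -11.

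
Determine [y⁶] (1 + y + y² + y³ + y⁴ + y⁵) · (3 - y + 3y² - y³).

1

(1 + y + y² + y³ + y⁴ + y⁵) has coefficients 1,1,1,1,1,1 for degrees 0…5.
(3 - y + 3y² - y³) has coefficients 3,-1,3,-1,0,0,0 for degrees 0…6.
[y⁶] = 1·0 + 1·0 + 1·0 + 1·(-1) + 1·3 + 1·(-1) = 1.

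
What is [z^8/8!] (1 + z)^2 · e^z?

The EGF product rule gives c_8 = Σ_{k_1+k_2=8} C(8; k_1,k_2) · ∏ g_i(k_i), where (1+z)^2 gives the falling factorial (2)_k; e^z gives (1)^k.
g_1(k) for k = 0…8: 1, 2, 2, 0, 0, 0, 0, 0, 0.
g_2(k) for k = 0…8: 1, 1, 1, 1, 1, 1, 1, 1, 1.
c_8 = Σ_k C(8,k)·g_1(k)·g_2(8−k) = 1·1·1 + 8·2·1 + 28·2·1 = 1 + 16 + 56 = 73.

73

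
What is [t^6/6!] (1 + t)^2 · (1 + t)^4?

The EGF product rule gives c_6 = Σ_{k_1+k_2=6} C(6; k_1,k_2) · ∏ g_i(k_i), where (1+t)^2 gives the falling factorial (2)_k; (1+t)^4 gives the falling factorial (4)_k.
g_1(k) for k = 0…6: 1, 2, 2, 0, 0, 0, 0.
g_2(k) for k = 0…6: 1, 4, 12, 24, 24, 0, 0.
c_6 = Σ_k C(6,k)·g_1(k)·g_2(6−k) = 15·2·24 = 720.

720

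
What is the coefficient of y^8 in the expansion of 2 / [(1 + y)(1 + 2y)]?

Partial fractions give a closed form: a_n = (-2)·(-1)^n + (4)·(-2)^n.
At n = 8: a_8 = 1022.

1022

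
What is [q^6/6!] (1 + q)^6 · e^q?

13327

The EGF product rule gives c_6 = Σ_{k_1+k_2=6} C(6; k_1,k_2) · ∏ g_i(k_i), where (1+q)^6 gives the falling factorial (6)_k; e^q gives (1)^k.
g_1(k) for k = 0…6: 1, 6, 30, 120, 360, 720, 720.
g_2(k) for k = 0…6: 1, 1, 1, 1, 1, 1, 1.
c_6 = Σ_k C(6,k)·g_1(k)·g_2(6−k) = 1·1·1 + 6·6·1 + 15·30·1 + 20·120·1 + 15·360·1 + 6·720·1 + 1·720·1 = 1 + 36 + 450 + 2400 + 5400 + 4320 + 720 = 13327.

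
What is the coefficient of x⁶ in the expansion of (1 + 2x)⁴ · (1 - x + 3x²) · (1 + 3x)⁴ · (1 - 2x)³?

101

(1 + 2x)⁴ has coefficients 1,8,24,32,16 for degrees 0…4.
(1 - x + 3x²) has coefficients 1,-1,3,0,0,0,0 for degrees 0…6.
Multiplying by (1 + 3x)⁴ gives running coefficients 1,11,45,90,135,243,243 for degrees 0…6.
Finally multiplying by (1 - 2x)³, the product of all factors after the first has coefficients 1,5,-9,-56,47,153,-315 for degrees 0…6.
[x⁶] = 1·(-315) + 8·153 + 24·47 + 32·(-56) + 16·(-9) = 101.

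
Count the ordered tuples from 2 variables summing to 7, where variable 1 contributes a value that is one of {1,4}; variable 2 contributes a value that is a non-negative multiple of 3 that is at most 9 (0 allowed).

2

The generating function for the choices is (t + t^4)·(1 + t^3 + t^6 + t^9); the count is [t^7].
(t + t^4) has coefficients 0,1,0,0,1 for degrees 0…4.
(1 + t^3 + t^6 + t^9) has coefficients 1,0,0,1,0,0,1,0 for degrees 0…7.
[t^7] = 1·1 + 1·1 = 2.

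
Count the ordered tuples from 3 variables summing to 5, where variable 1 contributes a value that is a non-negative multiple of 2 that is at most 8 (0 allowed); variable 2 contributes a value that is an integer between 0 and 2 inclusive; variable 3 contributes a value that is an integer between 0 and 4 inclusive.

7

The generating function for the choices is (1 + t^2 + t^4 + t^6 + t^8)·(1 + t + t^2)·(1 + t + t^2 + t^3 + t^4); the count is [t^5].
(1 + t^2 + t^4 + t^6 + t^8) has coefficients 1,0,1,0,1,0 for degrees 0…5.
(1 + t + t^2) has coefficients 1,1,1,0,0,0 for degrees 0…5.
Finally multiplying by (1 + t + t^2 + t^3 + t^4), the product of all factors after the first has coefficients 1,2,3,3,3,2 for degrees 0…5.
[t^5] = 1·2 + 1·3 + 1·2 = 7.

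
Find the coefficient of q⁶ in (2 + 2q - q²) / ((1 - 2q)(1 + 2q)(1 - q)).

Partial fractions give a closed form: a_n = (11/4)·2^n + (1/4)·(-2)^n + (-1)·1^n.
At n = 6: a_6 = 191.

191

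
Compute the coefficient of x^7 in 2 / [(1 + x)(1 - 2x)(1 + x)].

The denominator gives the recurrence a_n = 3a_(n−2) + 2a_(n−3) for n ≥ 3; the numerator fixes a_0 = 2, a_1 = 0, a_2 = 6.
Iterating: 2, 0, 6, 4, 18, 24, 62, 108, so a_7 = 108.

108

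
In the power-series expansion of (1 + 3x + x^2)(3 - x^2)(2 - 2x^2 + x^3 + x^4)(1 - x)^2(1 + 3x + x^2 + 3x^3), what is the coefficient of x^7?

52

(1 + 3x + x^2) has coefficients 1,3,1 for degrees 0…2.
(3 - x^2) has coefficients 3,0,-1,0,0,0,0,0 for degrees 0…7.
Multiplying by (2 - 2x^2 + x^3 + x^4) gives running coefficients 6,0,-8,3,5,-1,-1,0 for degrees 0…7.
Multiplying by (1 - x)^2 gives running coefficients 6,-12,-2,19,-9,-8,6,1 for degrees 0…7.
Finally multiplying by (1 + 3x + x^2 + 3x^3), the product of all factors after the first has coefficients 6,6,-32,19,10,-22,30,-16 for degrees 0…7.
[x^7] = 1·(-16) + 3·30 + 1·(-22) = 52.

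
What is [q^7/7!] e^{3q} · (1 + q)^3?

65124

The EGF product rule gives c_7 = Σ_{k_1+k_2=7} C(7; k_1,k_2) · ∏ g_i(k_i), where e^{3q} gives (3)^k; (1+q)^3 gives the falling factorial (3)_k.
g_1(k) for k = 0…7: 1, 3, 9, 27, 81, 243, 729, 2187.
g_2(k) for k = 0…7: 1, 3, 6, 6, 0, 0, 0, 0.
c_7 = Σ_k C(7,k)·g_1(k)·g_2(7−k) = 35·81·6 + 21·243·6 + 7·729·3 + 1·2187·1 = 17010 + 30618 + 15309 + 2187 = 65124.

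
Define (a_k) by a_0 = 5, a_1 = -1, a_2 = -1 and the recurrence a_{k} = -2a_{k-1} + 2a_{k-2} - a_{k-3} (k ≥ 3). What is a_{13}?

-111857

The ordinary generating function has denominator 1 + 2z - 2z^2 + z^3.
Iterating the recurrence: a_0,…,a_{13} = 5, -1, -1, -5, 9, -27, 77, -217, 615, -1741, 4929, -13955, 39509, -111857.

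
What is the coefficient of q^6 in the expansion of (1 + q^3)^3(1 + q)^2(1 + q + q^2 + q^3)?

(1 + q^3)^3 has coefficients 1,0,0,3,0,0,3 for degrees 0…6.
(1 + q)^2 has coefficients 1,2,1,0,0,0,0 for degrees 0…6.
Finally multiplying by (1 + q + q^2 + q^3), the product of all factors after the first has coefficients 1,3,4,4,3,1,0 for degrees 0…6.
[q^6] = 1·0 + 3·4 + 3·1 = 15.

15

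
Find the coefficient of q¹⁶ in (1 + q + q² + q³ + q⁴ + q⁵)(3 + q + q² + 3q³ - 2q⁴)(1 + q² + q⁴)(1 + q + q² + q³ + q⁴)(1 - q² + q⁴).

(1 + q + q² + q³ + q⁴ + q⁵) has coefficients 1,1,1,1,1,1 for degrees 0…5.
(3 + q + q² + 3q³ - 2q⁴) has coefficients 3,1,1,3,-2,0,0,0,0,0,0,0,0,0,0,0,0 for degrees 0…16.
Multiplying by (1 + q² + q⁴) gives running coefficients 3,1,4,4,2,4,-1,3,-2,0,0,0,0,0,0,0,0 for degrees 0…16.
Multiplying by (1 + q + q² + q³ + q⁴) gives running coefficients 3,4,8,12,14,15,13,12,6,4,0,1,-2,0,0,0,0 for degrees 0…16.
Finally multiplying by (1 - q² + q⁴), the product of all factors after the first has coefficients 3,4,5,8,9,7,7,9,7,7,7,9,4,3,2,1,-2 for degrees 0…16.
[q¹⁶] = 1·(-2) + 1·1 + 1·2 + 1·3 + 1·4 + 1·9 = 17.

17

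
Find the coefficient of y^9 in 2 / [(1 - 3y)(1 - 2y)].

116050

Partial fractions give a closed form: a_n = (6)·3^n + (-4)·2^n.
At n = 9: a_9 = 116050.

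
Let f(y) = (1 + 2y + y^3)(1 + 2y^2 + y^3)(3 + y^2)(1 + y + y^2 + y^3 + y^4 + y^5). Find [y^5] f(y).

(1 + 2y + y^3) has coefficients 1,2,0,1 for degrees 0…3.
(1 + 2y^2 + y^3) has coefficients 1,0,2,1,0,0 for degrees 0…5.
Multiplying by (3 + y^2) gives running coefficients 3,0,7,3,2,1 for degrees 0…5.
Finally multiplying by (1 + y + y^2 + y^3 + y^4 + y^5), the product of all factors after the first has coefficients 3,3,10,13,15,16 for degrees 0…5.
[y^5] = 1·16 + 2·15 + 1·10 = 56.

56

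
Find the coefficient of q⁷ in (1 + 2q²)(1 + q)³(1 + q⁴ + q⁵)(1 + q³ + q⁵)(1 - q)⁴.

-8

(1 + 2q²) has coefficients 1,0,2 for degrees 0…2.
(1 + q)³ has coefficients 1,3,3,1,0,0,0,0 for degrees 0…7.
Multiplying by (1 + q⁴ + q⁵) gives running coefficients 1,3,3,1,1,4,6,4 for degrees 0…7.
Multiplying by (1 + q³ + q⁵) gives running coefficients 1,3,3,2,4,8,10,8 for degrees 0…7.
Finally multiplying by (1 - q)⁴, the product of all factors after the first has coefficients 1,-1,-3,4,3,-5,-3,2 for degrees 0…7.
[q⁷] = 1·2 + 2·(-5) = -8.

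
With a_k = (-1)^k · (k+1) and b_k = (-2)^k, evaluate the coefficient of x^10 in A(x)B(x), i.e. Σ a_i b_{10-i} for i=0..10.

Write out a_i and b_{10-i} for i = 0,…,10 and sum the products.
Σ = 1·1024 − 2·(-512) + 3·256 − 4·(-128) + 5·64 − 6·(-32) + 7·16 − 8·(-8) + 9·4 − 10·(-2) + 11·1 = 4083.

4083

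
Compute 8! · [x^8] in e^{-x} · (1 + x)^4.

The EGF product rule gives c_8 = Σ_{k_1+k_2=8} C(8; k_1,k_2) · ∏ g_i(k_i), where e^{-x} gives (-1)^k; (1+x)^4 gives the falling factorial (4)_k.
g_1(k) for k = 0…8: 1, -1, 1, -1, 1, -1, 1, -1, 1.
g_2(k) for k = 0…8: 1, 4, 12, 24, 24, 0, 0, 0, 0.
c_8 = Σ_k C(8,k)·g_1(k)·g_2(8−k) = 70·1·24 + 56·(-1)·24 + 28·1·12 + 8·(-1)·4 + 1·1·1 = 1680 − 1344 + 336 − 32 + 1 = 641.

641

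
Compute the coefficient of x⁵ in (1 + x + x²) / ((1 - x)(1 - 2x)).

The denominator gives the recurrence a_n = 3a_(n−1) − 2a_(n−2) for n ≥ 3; the numerator fixes a_0 = 1, a_1 = 4, a_2 = 11.
Iterating: 1, 4, 11, 25, 53, 109, so a_5 = 109.

109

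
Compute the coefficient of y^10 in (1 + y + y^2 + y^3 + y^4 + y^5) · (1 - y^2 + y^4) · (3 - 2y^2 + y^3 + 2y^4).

(1 + y + y^2 + y^3 + y^4 + y^5) has coefficients 1,1,1,1,1,1 for degrees 0…5.
(1 - y^2 + y^4) has coefficients 1,0,-1,0,1,0,0,0,0,0,0 for degrees 0…10.
Finally multiplying by (3 - 2y^2 + y^3 + 2y^4), the product of all factors after the first has coefficients 3,0,-5,1,7,-1,-4,1,2,0,0 for degrees 0…10.
[y^10] = 1·0 + 1·0 + 1·2 + 1·1 + 1·(-4) + 1·(-1) = -2.

-2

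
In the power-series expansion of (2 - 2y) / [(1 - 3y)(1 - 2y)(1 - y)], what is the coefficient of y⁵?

The denominator gives the recurrence a_n = 6a_(n−1) − 11a_(n−2) + 6a_(n−3) for n ≥ 3; the numerator fixes a_0 = 2, a_1 = 10, a_2 = 38.
Iterating: 2, 10, 38, 130, 422, 1330, so a_5 = 1330.

1330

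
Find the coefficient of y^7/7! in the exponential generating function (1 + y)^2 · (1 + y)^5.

The EGF product rule gives c_7 = Σ_{k_1+k_2=7} C(7; k_1,k_2) · ∏ g_i(k_i), where (1+y)^2 gives the falling factorial (2)_k; (1+y)^5 gives the falling factorial (5)_k.
g_1(k) for k = 0…7: 1, 2, 2, 0, 0, 0, 0, 0.
g_2(k) for k = 0…7: 1, 5, 20, 60, 120, 120, 0, 0.
c_7 = Σ_k C(7,k)·g_1(k)·g_2(7−k) = 21·2·120 = 5040.

5040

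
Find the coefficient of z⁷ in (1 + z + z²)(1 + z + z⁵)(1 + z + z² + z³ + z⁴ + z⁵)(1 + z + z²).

20

(1 + z + z²) has coefficients 1,1,1 for degrees 0…2.
(1 + z + z⁵) has coefficients 1,1,0,0,0,1,0,0 for degrees 0…7.
Multiplying by (1 + z + z² + z³ + z⁴ + z⁵) gives running coefficients 1,2,2,2,2,3,2,1 for degrees 0…7.
Finally multiplying by (1 + z + z²), the product of all factors after the first has coefficients 1,3,5,6,6,7,7,6 for degrees 0…7.
[z⁷] = 1·6 + 1·7 + 1·7 = 20.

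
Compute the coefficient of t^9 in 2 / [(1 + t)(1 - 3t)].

29524

Partial fractions give a closed form: a_n = (1/2)·(-1)^n + (3/2)·3^n.
At n = 9: a_9 = 29524.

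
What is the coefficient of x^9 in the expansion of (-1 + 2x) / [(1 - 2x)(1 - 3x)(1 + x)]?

-14762

Partial fractions give a closed form: a_n = (-3/4)·3^n + (-1/4)·(-1)^n.
At n = 9: a_9 = -14762.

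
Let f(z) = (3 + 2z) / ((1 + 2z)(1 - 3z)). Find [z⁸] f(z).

Partial fractions give a closed form: a_n = (4/5)·(-2)^n + (11/5)·3^n.
At n = 8: a_8 = 14639.

14639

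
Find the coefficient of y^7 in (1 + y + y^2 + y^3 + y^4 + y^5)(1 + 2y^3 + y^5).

(1 + y + y^2 + y^3 + y^4 + y^5) has coefficients 1,1,1,1,1,1 for degrees 0…5.
(1 + 2y^3 + y^5) has coefficients 1,0,0,2,0,1,0,0 for degrees 0…7.
[y^7] = 1·0 + 1·0 + 1·1 + 1·0 + 1·2 + 1·0 = 3.

3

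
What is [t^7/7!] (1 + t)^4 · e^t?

1961

The EGF product rule gives c_7 = Σ_{k_1+k_2=7} C(7; k_1,k_2) · ∏ g_i(k_i), where (1+t)^4 gives the falling factorial (4)_k; e^t gives (1)^k.
g_1(k) for k = 0…7: 1, 4, 12, 24, 24, 0, 0, 0.
g_2(k) for k = 0…7: 1, 1, 1, 1, 1, 1, 1, 1.
c_7 = Σ_k C(7,k)·g_1(k)·g_2(7−k) = 1·1·1 + 7·4·1 + 21·12·1 + 35·24·1 + 35·24·1 = 1 + 28 + 252 + 840 + 840 = 1961.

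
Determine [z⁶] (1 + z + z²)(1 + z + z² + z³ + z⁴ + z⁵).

(1 + z + z²) has coefficients 1,1,1 for degrees 0…2.
(1 + z + z² + z³ + z⁴ + z⁵) has coefficients 1,1,1,1,1,1,0 for degrees 0…6.
[z⁶] = 1·0 + 1·1 + 1·1 = 2.

2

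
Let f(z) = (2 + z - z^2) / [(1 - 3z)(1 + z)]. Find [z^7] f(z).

The denominator gives the recurrence a_n = 2a_(n−1) + 3a_(n−2) for n ≥ 3; the numerator fixes a_0 = 2, a_1 = 5, a_2 = 15.
Iterating: 2, 5, 15, 45, 135, 405, 1215, 3645, so a_7 = 3645.

3645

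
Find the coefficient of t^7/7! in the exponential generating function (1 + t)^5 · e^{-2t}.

The EGF product rule gives c_7 = Σ_{k_1+k_2=7} C(7; k_1,k_2) · ∏ g_i(k_i), where (1+t)^5 gives the falling factorial (5)_k; e^{-2t} gives (-2)^k.
g_1(k) for k = 0…7: 1, 5, 20, 60, 120, 120, 0, 0.
g_2(k) for k = 0…7: 1, -2, 4, -8, 16, -32, 64, -128.
c_7 = Σ_k C(7,k)·g_1(k)·g_2(7−k) = 1·1·(-128) + 7·5·64 + 21·20·(-32) + 35·60·16 + 35·120·(-8) + 21·120·4 = −128 + 2240 − 13440 + 33600 − 33600 + 10080 = -1248.

-1248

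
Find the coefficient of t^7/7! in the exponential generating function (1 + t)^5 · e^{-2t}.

The EGF product rule gives c_7 = Σ_{k_1+k_2=7} C(7; k_1,k_2) · ∏ g_i(k_i), where (1+t)^5 gives the falling factorial (5)_k; e^{-2t} gives (-2)^k.
g_1(k) for k = 0…7: 1, 5, 20, 60, 120, 120, 0, 0.
g_2(k) for k = 0…7: 1, -2, 4, -8, 16, -32, 64, -128.
c_7 = Σ_k C(7,k)·g_1(k)·g_2(7−k) = 1·1·(-128) + 7·5·64 + 21·20·(-32) + 35·60·16 + 35·120·(-8) + 21·120·4 = −128 + 2240 − 13440 + 33600 − 33600 + 10080 = -1248.

-1248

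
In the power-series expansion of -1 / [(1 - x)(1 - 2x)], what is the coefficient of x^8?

-511

Partial fractions give a closed form: a_n = (1)·1^n + (-2)·2^n.
At n = 8: a_8 = -511.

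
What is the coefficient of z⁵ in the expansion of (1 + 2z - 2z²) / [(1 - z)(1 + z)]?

2

The denominator gives the recurrence a_n = a_(n−2) for n ≥ 3; the numerator fixes a_0 = 1, a_1 = 2, a_2 = -1.
Iterating: 1, 2, -1, 2, -1, 2, so a_5 = 2.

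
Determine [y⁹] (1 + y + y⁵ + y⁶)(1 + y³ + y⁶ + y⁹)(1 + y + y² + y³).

(1 + y + y⁵ + y⁶) has coefficients 1,1,0,0,0,1,1 for degrees 0…6.
(1 + y³ + y⁶ + y⁹) has coefficients 1,0,0,1,0,0,1,0,0,1 for degrees 0…9.
Finally multiplying by (1 + y + y² + y³), the product of all factors after the first has coefficients 1,1,1,2,1,1,2,1,1,2 for degrees 0…9.
[y⁹] = 1·2 + 1·1 + 1·1 + 1·2 = 6.

6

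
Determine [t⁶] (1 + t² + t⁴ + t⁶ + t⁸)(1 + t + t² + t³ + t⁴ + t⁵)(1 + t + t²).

(1 + t² + t⁴ + t⁶ + t⁸) has coefficients 1,0,1,0,1,0,1 for degrees 0…6.
(1 + t + t² + t³ + t⁴ + t⁵) has coefficients 1,1,1,1,1,1,0 for degrees 0…6.
Finally multiplying by (1 + t + t²), the product of all factors after the first has coefficients 1,2,3,3,3,3,2 for degrees 0…6.
[t⁶] = 1·2 + 1·3 + 1·3 + 1·1 = 9.

9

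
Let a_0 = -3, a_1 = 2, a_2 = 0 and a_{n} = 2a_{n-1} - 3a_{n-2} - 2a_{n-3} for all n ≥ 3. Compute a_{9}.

88

The ordinary generating function has denominator 1 - 2x + 3x^2 + 2x^3.
Iterating the recurrence: a_0,…,a_{9} = -3, 2, 0, 0, -4, -8, -4, 24, 76, 88.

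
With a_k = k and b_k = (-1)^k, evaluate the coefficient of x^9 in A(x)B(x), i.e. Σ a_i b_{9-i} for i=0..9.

5

This is [x^9] in the product of the two ordinary generating functions.
Σ = 0·(-1) + 1·1 + 2·(-1) + 3·1 + 4·(-1) + 5·1 + 6·(-1) + 7·1 + 8·(-1) + 9·1 = 5.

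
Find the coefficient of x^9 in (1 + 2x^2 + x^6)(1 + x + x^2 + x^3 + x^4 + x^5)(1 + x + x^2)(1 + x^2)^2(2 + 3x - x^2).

(1 + 2x^2 + x^6) has coefficients 1,0,2,0,0,0,1 for degrees 0…6.
(1 + x + x^2 + x^3 + x^4 + x^5) has coefficients 1,1,1,1,1,1,0,0,0,0 for degrees 0…9.
Multiplying by (1 + x + x^2) gives running coefficients 1,2,3,3,3,3,2,1,0,0 for degrees 0…9.
Multiplying by (1 + x^2)^2 gives running coefficients 1,2,5,7,10,11,11,10,7,5 for degrees 0…9.
Finally multiplying by (2 + 3x - x^2), the product of all factors after the first has coefficients 2,7,15,27,36,45,45,42,33,21 for degrees 0…9.
[x^9] = 1·21 + 2·42 + 1·27 = 132.

132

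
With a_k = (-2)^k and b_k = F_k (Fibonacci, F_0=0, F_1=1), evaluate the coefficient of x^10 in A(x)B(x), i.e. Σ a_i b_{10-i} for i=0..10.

This is [x^10] in the product of the two ordinary generating functions.
Σ = 1·55 − 2·34 + 4·21 − 8·13 + 16·8 − 32·5 + 64·3 − 128·2 + 256·1 − 512·1 + 1024·0 = -385.

-385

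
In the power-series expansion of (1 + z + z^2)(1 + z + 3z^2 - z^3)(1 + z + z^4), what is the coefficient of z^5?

3

(1 + z + z^2) has coefficients 1,1,1 for degrees 0…2.
(1 + z + 3z^2 - z^3) has coefficients 1,1,3,-1,0,0 for degrees 0…5.
Finally multiplying by (1 + z + z^4), the product of all factors after the first has coefficients 1,2,4,2,0,1 for degrees 0…5.
[z^5] = 1·1 + 1·0 + 1·2 = 3.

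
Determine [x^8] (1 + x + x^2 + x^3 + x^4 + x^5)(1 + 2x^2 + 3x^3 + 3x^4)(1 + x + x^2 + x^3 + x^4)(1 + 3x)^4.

(1 + x + x^2 + x^3 + x^4 + x^5) has coefficients 1,1,1,1,1,1 for degrees 0…5.
(1 + 2x^2 + 3x^3 + 3x^4) has coefficients 1,0,2,3,3,0,0,0,0 for degrees 0…8.
Multiplying by (1 + x + x^2 + x^3 + x^4) gives running coefficients 1,1,3,6,9,8,8,6,3 for degrees 0…8.
Finally multiplying by (1 + 3x)^4, the product of all factors after the first has coefficients 1,13,69,204,432,845,1481,1992,2100 for degrees 0…8.
[x^8] = 1·2100 + 1·1992 + 1·1481 + 1·845 + 1·432 + 1·204 = 7054.

7054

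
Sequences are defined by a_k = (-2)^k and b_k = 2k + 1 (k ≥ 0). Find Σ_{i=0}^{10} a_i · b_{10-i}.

235

The convolution is the x^10 coefficient of A(x)B(x).
Σ = 1·21 − 2·19 + 4·17 − 8·15 + 16·13 − 32·11 + 64·9 − 128·7 + 256·5 − 512·3 + 1024·1 = 235.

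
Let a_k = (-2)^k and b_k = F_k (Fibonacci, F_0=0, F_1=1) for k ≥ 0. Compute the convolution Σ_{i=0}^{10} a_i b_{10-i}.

-385

The convolution is the t^10 coefficient of A(t)B(t).
Σ = 1·55 − 2·34 + 4·21 − 8·13 + 16·8 − 32·5 + 64·3 − 128·2 + 256·1 − 512·1 + 1024·0 = -385.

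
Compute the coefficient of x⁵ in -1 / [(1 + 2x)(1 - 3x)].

Partial fractions give a closed form: a_n = (-2/5)·(-2)^n + (-3/5)·3^n.
At n = 5: a_5 = -133.

-133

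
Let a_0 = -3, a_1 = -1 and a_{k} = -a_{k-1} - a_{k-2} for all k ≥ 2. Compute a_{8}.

4

The ordinary generating function has denominator 1 + y + y^2.
Iterating the recurrence: a_0,…,a_{8} = -3, -1, 4, -3, -1, 4, -3, -1, 4.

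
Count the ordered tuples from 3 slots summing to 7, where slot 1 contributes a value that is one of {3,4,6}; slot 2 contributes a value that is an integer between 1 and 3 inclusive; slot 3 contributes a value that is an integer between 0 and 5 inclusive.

The generating function for the choices is (x^3 + x^4 + x^6)·(x + x^2 + x^3)·(1 + x + x^2 + x^3 + x^4 + x^5); the count is [x^7].
(x^3 + x^4 + x^6) has coefficients 0,0,0,1,1,0,1 for degrees 0…6.
(x + x^2 + x^3) has coefficients 0,1,1,1,0,0,0,0 for degrees 0…7.
Finally multiplying by (1 + x + x^2 + x^3 + x^4 + x^5), the product of all factors after the first has coefficients 0,1,2,3,3,3,3,2 for degrees 0…7.
[x^7] = 1·3 + 1·3 + 1·1 = 7.

7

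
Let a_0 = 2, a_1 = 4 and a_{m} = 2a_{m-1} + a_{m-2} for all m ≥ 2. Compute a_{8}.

The ordinary generating function has denominator 1 - 2q - q^2.
Iterating the recurrence: a_0,…,a_{8} = 2, 4, 10, 24, 58, 140, 338, 816, 1970.

1970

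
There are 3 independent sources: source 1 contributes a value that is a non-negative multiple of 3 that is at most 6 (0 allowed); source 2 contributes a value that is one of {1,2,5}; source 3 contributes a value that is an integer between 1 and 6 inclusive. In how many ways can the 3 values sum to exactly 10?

The generating function for the choices is (1 + t³ + t⁶)·(t + t² + t⁵)·(t + t² + t³ + t⁴ + t⁵ + t⁶); the count is [t¹⁰].
(1 + t³ + t⁶) has coefficients 1,0,0,1,0,0,1 for degrees 0…6.
(t + t² + t⁵) has coefficients 0,1,1,0,0,1,0,0,0,0,0 for degrees 0…10.
Finally multiplying by (t + t² + t³ + t⁴ + t⁵ + t⁶), the product of all factors after the first has coefficients 0,0,1,2,2,2,3,3,2,1,1 for degrees 0…10.
[t¹⁰] = 1·1 + 1·3 + 1·2 = 6.

6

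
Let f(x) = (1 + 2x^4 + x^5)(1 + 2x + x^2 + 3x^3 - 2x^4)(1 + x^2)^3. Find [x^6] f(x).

(1 + 2x^4 + x^5) has coefficients 1,0,0,0,2,1 for degrees 0…5.
(1 + 2x + x^2 + 3x^3 - 2x^4) has coefficients 1,2,1,3,-2,0,0 for degrees 0…6.
Finally multiplying by (1 + x^2)^3, the product of all factors after the first has coefficients 1,2,4,9,4,15,-2 for degrees 0…6.
[x^6] = 1·(-2) + 2·4 + 1·2 = 8.

8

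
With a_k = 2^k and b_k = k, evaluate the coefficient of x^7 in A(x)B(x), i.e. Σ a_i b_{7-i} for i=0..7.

Write out a_i and b_{7-i} for i = 0,…,7 and sum the products.
Σ = 1·7 + 2·6 + 4·5 + 8·4 + 16·3 + 32·2 + 64·1 + 128·0 = 247.

247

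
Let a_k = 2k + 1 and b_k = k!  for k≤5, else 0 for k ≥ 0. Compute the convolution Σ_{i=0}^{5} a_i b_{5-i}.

Write out a_i and b_{5-i} for i = 0,…,5 and sum the products.
Σ = 1·120 + 3·24 + 5·6 + 7·2 + 9·1 + 11·1 = 256.

256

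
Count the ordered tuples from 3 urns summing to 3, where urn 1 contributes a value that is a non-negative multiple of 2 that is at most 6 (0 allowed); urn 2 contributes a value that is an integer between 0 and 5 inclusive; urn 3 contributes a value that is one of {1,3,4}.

3

The generating function for the choices is (1 + y^2 + y^4 + y^6)·(1 + y + y^2 + y^3 + y^4 + y^5)·(y + y^3 + y^4); the count is [y^3].
(1 + y^2 + y^4 + y^6) has coefficients 1,0,1,0 for degrees 0…3.
(1 + y + y^2 + y^3 + y^4 + y^5) has coefficients 1,1,1,1 for degrees 0…3.
Finally multiplying by (y + y^3 + y^4), the product of all factors after the first has coefficients 0,1,1,2 for degrees 0…3.
[y^3] = 1·2 + 1·1 = 3.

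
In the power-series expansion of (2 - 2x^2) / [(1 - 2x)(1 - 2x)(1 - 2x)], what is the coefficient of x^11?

263168

The denominator gives the recurrence a_n = 6a_(n−1) − 12a_(n−2) + 8a_(n−3) for n ≥ 3; the numerator fixes a_0 = 2, a_1 = 12, a_2 = 46.
Iterating: 2, 12, 46, 148, 432, 1184, 3104, 7872, 19456, 47104, 112128, 263168, so a_11 = 263168.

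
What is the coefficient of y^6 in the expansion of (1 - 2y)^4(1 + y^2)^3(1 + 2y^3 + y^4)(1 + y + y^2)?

38

(1 - 2y)^4 has coefficients 1,-8,24,-32,16 for degrees 0…4.
(1 + y^2)^3 has coefficients 1,0,3,0,3,0,1 for degrees 0…6.
Multiplying by (1 + 2y^3 + y^4) gives running coefficients 1,0,3,2,4,6,4 for degrees 0…6.
Finally multiplying by (1 + y + y^2), the product of all factors after the first has coefficients 1,1,4,5,9,12,14 for degrees 0…6.
[y^6] = 1·14 − 8·12 + 24·9 − 32·5 + 16·4 = 38.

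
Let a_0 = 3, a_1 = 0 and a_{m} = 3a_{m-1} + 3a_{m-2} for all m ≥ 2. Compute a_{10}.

The ordinary generating function has denominator 1 - 3x - 3x^2.
Iterating the recurrence: a_0,…,a_{10} = 3, 0, 9, 27, 108, 405, 1539, 5832, 22113, 83835, 317844.

317844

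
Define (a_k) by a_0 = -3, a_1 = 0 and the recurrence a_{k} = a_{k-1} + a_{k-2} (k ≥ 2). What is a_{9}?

The ordinary generating function has denominator 1 - t - t^2.
Iterating the recurrence: a_0,…,a_{9} = -3, 0, -3, -3, -6, -9, -15, -24, -39, -63.

-63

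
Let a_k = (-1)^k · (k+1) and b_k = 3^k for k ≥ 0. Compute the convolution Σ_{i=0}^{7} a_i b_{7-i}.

This is [x^7] in the product of the two ordinary generating functions.
Σ = 1·2187 − 2·729 + 3·243 − 4·81 + 5·27 − 6·9 + 7·3 − 8·1 = 1228.

1228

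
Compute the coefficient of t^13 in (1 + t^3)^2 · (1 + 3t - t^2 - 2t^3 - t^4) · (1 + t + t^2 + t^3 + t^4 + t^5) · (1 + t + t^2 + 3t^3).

(1 + t^3)^2 has coefficients 1,0,0,2,0,0,1 for degrees 0…6.
(1 + 3t - t^2 - 2t^3 - t^4) has coefficients 1,3,-1,-2,-1,0,0,0,0,0,0,0,0,0 for degrees 0…13.
Multiplying by (1 + t + t^2 + t^3 + t^4 + t^5) gives running coefficients 1,4,3,1,0,0,-1,-4,-3,-1,0,0,0,0 for degrees 0…13.
Finally multiplying by (1 + t + t^2 + 3t^3), the product of all factors after the first has coefficients 1,5,8,11,16,10,2,-5,-8,-11,-16,-10,-3,0 for degrees 0…13.
[t^13] = 1·0 + 2·(-16) + 1·(-5) = -37.

-37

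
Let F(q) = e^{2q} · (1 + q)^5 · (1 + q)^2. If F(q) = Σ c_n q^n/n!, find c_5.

The EGF product rule gives c_5 = Σ_{k_1+k_2+k_3=5} C(5; k_1,k_2,k_3) · ∏ g_i(k_i), where e^{2q} gives (2)^k; (1+q)^5 gives the falling factorial (5)_k; (1+q)^2 gives the falling factorial (2)_k.
g_1(k) for k = 0…5: 1, 2, 4, 8, 16, 32.
g_2(k) for k = 0…5: 1, 5, 20, 60, 120, 120.
g_3(k) for k = 0…5: 1, 2, 2, 0, 0, 0.
First combine the last two factors: h(k) = Σ_j C(k,j)·g_2(j)·g_3(k−j) for k = 0…5: 1, 7, 42, 210, 840, 2520.
c_5 = Σ_k C(5,k)·g_1(k)·h(5−k) = 1·1·2520 + 5·2·840 + 10·4·210 + 10·8·42 + 5·16·7 + 1·32·1 = 2520 + 8400 + 8400 + 3360 + 560 + 32 = 23272.

23272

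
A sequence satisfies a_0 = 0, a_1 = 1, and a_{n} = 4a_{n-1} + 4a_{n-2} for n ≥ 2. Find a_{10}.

The ordinary generating function has denominator 1 - 4q - 4q^2.
Iterating the recurrence: a_0,…,a_{10} = 0, 1, 4, 20, 96, 464, 2240, 10816, 52224, 252160, 1217536.

1217536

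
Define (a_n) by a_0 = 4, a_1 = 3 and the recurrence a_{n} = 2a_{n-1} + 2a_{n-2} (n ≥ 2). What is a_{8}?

The ordinary generating function has denominator 1 - 2q - 2q^2.
Iterating the recurrence: a_0,…,a_{8} = 4, 3, 14, 34, 96, 260, 712, 1944, 5312.

5312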